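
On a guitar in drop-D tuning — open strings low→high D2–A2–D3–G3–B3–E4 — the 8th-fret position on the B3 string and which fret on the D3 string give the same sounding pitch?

B3 at fret 8 is B3 + 8 semitones = G4.
The open D3 string is 9 semitones below the open B3, so the same pitch on the D3 string lies at fret 8 + 9 = 17.

17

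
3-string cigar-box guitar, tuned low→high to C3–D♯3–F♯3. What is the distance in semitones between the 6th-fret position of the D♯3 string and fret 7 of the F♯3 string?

D♯3 at fret 6 → A3 (MIDI 57); F♯3 at fret 7 → C♯4 (MIDI 61).
57 − 61 = -4, so the two pitches are 4 semitones apart, with C♯4 the higher.

4 semitones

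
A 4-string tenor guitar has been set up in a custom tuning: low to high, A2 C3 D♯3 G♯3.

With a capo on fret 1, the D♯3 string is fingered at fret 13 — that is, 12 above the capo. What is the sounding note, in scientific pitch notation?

E4

The capo raises the open D♯3 by 1 semitone to E3; fretting 12 more gives D♯3 + 1 + 12 = D♯3 + 13 semitones = E4.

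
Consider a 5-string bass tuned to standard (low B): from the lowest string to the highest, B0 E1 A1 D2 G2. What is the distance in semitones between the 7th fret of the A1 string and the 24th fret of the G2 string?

A1 at fret 7 → E2 (MIDI 40); G2 at fret 24 → G4 (MIDI 67).
40 − 67 = -27, so the two pitches are 27 semitones apart, with G4 the higher.

27 semitones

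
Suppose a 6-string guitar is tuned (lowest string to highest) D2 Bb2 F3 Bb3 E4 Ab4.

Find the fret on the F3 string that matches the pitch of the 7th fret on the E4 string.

E4 at fret 7 is E4 + 7 semitones = B4.
The open F3 string is 11 semitones below the open E4, so the same pitch on the F3 string lies at fret 7 + 11 = 18.

18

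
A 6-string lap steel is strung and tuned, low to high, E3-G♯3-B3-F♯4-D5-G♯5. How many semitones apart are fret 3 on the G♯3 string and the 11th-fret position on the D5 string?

26 semitones

G♯3 at fret 3 → B3 (MIDI 59); D5 at fret 11 → C♯6 (MIDI 85).
59 − 85 = -26, so the two pitches are 26 semitones apart, with C♯6 the higher.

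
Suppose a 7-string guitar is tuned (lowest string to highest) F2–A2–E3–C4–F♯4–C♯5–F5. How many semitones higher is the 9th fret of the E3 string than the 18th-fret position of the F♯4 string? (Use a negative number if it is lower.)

E3 at fret 9 → C♯4 (MIDI 61); F♯4 at fret 18 → C6 (MIDI 84).
61 − 84 = -23, so the two pitches are 23 semitones apart.

-23 semitones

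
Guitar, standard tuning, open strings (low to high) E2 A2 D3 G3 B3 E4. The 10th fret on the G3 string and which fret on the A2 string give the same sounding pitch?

20

G3 at fret 10 is G3 + 10 semitones = F4.
The open A2 string is 10 semitones below the open G3, so the same pitch on the A2 string lies at fret 10 + 10 = 20.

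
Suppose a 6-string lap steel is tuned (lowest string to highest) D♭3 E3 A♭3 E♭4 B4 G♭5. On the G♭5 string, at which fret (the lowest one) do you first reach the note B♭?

From G♭5, count semitones up the chromatic scale until reaching B♭: Gb–G–Ab–A–Bb — 4 steps.

4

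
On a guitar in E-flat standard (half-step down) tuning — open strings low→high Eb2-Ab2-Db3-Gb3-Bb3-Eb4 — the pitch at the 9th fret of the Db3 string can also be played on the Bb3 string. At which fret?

0

Fret 9 on Db3 is MIDI 49 + 9 = 58 (Bb3). On the Bb3 string (open MIDI 58), that pitch is 58 − 58 = fret 0.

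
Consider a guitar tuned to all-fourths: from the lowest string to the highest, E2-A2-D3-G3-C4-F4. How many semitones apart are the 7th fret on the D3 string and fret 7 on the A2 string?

5 semitones

D3 at fret 7 → A3 (MIDI 57); A2 at fret 7 → E3 (MIDI 52).
57 − 52 = 5, so the two pitches are 5 semitones apart, with A3 the higher.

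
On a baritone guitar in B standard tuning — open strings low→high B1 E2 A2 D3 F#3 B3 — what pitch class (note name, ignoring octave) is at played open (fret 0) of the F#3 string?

F#

Fret 0 is the open string itself, so the pitch is just F#.
(Equivalently spelled Gb.)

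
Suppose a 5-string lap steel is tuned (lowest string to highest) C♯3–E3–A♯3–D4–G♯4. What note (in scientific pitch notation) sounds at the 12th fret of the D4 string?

D5

The open D4 string plus 12 semitones: D–D#–E–F–…–C–C#–D.
The walk passes from B into C once, so the octave number goes from 4 to 5.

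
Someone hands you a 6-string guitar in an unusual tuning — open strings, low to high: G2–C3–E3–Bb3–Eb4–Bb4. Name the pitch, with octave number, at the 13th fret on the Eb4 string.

E5

Each fret is one semitone, so Eb4 + 13 = E5.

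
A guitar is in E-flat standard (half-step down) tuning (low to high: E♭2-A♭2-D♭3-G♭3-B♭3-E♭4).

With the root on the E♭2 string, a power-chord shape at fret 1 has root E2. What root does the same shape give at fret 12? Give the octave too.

Moving from fret 1 to fret 12 shifts the root by 11 semitones.
E2 up 11 semitones is E♭3.

E♭3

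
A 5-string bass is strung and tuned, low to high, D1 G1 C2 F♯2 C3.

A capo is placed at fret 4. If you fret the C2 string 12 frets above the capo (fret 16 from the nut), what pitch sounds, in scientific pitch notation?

The capo raises the open C2 by 4 semitones to E2; fretting 12 more gives C2 + 4 + 12 = C2 + 16 semitones = E3.

E3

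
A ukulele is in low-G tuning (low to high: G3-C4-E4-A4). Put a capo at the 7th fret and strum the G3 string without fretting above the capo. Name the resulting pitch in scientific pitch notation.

The capo raises the open G3 by 7 semitones to D4; fretting 0 more gives G3 + 7 + 0 = G3 + 7 semitones = D4.

D4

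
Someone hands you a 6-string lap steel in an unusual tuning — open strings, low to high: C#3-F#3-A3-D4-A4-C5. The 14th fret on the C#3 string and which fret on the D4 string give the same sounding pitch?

C#3 at fret 14 is C#3 + 14 semitones = D#4.
The open D4 string is 13 semitones above the open C#3, so the same pitch on the D4 string lies at fret 14 − 13 = 1.

1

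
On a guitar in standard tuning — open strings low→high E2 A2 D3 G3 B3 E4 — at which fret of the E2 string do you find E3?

12

E3 is 12 semitones above the open E2 (E–F–F#–G–…–D–D#–E), so it sits at fret 12.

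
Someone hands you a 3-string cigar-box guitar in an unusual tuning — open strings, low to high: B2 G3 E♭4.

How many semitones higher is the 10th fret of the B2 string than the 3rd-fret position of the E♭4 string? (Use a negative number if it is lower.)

B2 at fret 10 → A3 (MIDI 57); E♭4 at fret 3 → G♭4 (MIDI 66).
57 − 66 = -9, so the two pitches are 9 semitones apart.

-9 semitones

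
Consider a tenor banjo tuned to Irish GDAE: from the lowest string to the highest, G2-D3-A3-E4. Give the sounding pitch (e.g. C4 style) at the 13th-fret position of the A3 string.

The open A3 string plus 13 semitones: A–A#–B–C–…–G#–A–A#.
The walk passes from B into C once, so the octave number goes from 3 to 4.

A♯4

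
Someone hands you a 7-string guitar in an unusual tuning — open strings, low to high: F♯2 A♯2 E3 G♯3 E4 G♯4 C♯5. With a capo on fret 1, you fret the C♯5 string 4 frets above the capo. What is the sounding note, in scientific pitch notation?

F♯5

The capo raises the open C♯5 by 1 semitone to D5; fretting 4 more gives C♯5 + 1 + 4 = C♯5 + 5 semitones = F♯5.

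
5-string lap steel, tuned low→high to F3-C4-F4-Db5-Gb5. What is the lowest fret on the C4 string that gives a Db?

From C4, count semitones up the chromatic scale until reaching Db: C–Db — 1 step.

1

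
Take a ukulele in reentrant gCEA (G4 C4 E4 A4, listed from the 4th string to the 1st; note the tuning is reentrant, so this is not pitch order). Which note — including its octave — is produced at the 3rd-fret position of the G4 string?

G4 is MIDI 67. Adding 3 gives 70, which is A#4.
(Equivalently spelled Bb4.)

A#4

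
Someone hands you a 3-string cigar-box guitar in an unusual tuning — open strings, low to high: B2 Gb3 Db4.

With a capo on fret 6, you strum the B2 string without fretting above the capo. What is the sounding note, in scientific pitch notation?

The capo raises the open B2 by 6 semitones to F3; fretting 0 more gives B2 + 6 + 0 = B2 + 6 semitones = F3.

F3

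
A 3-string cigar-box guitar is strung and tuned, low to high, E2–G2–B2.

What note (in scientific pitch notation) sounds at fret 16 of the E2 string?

G♯3

E2 is MIDI 40. Adding 16 gives 56, which is G♯3.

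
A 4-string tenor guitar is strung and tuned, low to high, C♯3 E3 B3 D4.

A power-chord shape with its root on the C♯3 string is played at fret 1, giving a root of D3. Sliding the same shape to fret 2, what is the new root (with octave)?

D♯3

Moving from fret 1 to fret 2 shifts the root by 1 semitone.
D3 up 1 semitone is D♯3.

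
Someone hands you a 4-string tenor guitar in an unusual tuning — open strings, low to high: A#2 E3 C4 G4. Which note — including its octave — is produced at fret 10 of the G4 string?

Each fret is one semitone, so G4 + 10 = F5.

F5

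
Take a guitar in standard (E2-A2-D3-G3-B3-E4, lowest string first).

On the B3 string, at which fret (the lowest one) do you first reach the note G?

From B3, count semitones up the chromatic scale until reaching G: B–C–C#–D–D#–E–F–F#–G — 8 steps.

8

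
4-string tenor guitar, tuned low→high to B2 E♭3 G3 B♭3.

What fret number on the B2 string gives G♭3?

G♭3 is 7 semitones above the open B2 (B–C–Db–D–Eb–E–F–Gb), so it sits at fret 7.

7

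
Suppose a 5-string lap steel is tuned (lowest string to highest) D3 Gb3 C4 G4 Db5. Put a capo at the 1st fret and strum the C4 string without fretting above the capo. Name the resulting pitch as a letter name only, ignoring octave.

Db

The capo raises the open C4 by 1 semitone to Db4; fretting 0 more gives C4 + 1 + 0 = C4 + 1 semitone, landing on Db.
(Also written C#.)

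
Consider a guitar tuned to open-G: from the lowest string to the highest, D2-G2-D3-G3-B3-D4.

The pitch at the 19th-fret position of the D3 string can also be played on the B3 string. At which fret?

Fret 19 on D3 is MIDI 50 + 19 = 69 (A4). On the B3 string (open MIDI 59), that pitch is 69 − 59 = fret 10.

10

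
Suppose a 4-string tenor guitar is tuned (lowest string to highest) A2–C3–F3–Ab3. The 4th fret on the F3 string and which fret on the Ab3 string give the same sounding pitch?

F3 at fret 4 is F3 + 4 semitones = A3.
The open Ab3 string is 3 semitones above the open F3, so the same pitch on the Ab3 string lies at fret 4 − 3 = 1.

1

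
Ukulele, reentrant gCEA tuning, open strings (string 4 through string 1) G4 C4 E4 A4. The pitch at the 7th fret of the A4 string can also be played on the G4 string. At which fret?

Fret 7 on A4 is MIDI 69 + 7 = 76 (E5). On the G4 string (open MIDI 67), that pitch is 76 − 67 = fret 9.

9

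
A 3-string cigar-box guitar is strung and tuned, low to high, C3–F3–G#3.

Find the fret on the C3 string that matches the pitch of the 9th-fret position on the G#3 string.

17

Fret 9 on G#3 is MIDI 56 + 9 = 65 (F4). On the C3 string (open MIDI 48), that pitch is 65 − 48 = fret 17.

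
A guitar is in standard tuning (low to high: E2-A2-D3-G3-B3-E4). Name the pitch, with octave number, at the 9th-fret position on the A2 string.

Each fret is one semitone, so A2 + 9 = F#3.
(Equivalently spelled Gb3.)

F#3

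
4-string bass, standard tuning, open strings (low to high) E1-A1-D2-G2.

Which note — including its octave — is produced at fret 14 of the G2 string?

Each fret is one semitone, so G2 + 14 = A3.

A3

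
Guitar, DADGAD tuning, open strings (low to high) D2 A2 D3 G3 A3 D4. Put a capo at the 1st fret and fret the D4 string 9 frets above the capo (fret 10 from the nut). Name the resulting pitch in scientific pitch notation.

C5

The capo raises the open D4 by 1 semitone to D♯4; fretting 9 more gives D4 + 1 + 9 = D4 + 10 semitones = C5.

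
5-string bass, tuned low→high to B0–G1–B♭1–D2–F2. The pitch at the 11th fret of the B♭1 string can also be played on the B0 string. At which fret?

22

B♭1 at fret 11 is B♭1 + 11 semitones = A2.
The open B0 string is 11 semitones below the open B♭1, so the same pitch on the B0 string lies at fret 11 + 11 = 22.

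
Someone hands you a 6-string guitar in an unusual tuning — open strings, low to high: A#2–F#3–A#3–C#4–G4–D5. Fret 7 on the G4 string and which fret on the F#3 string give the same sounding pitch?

20

Fret 7 on G4 is MIDI 67 + 7 = 74 (D5). On the F#3 string (open MIDI 54), that pitch is 74 − 54 = fret 20.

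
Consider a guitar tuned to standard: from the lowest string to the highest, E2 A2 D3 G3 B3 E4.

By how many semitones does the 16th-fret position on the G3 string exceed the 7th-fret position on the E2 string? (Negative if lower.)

G3 at fret 16 → B4 (MIDI 71); E2 at fret 7 → B2 (MIDI 47).
71 − 47 = 24, so the two pitches are 24 semitones apart.

24 semitones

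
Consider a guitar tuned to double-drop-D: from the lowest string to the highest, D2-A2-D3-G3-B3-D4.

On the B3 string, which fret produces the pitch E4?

5

E4 is 5 semitones above the open B3 (B–C–C#–D–D#–E), so it sits at fret 5.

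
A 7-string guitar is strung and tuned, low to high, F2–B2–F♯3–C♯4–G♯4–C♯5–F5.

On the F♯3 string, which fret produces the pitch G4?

13

G4 is 13 semitones above the open F♯3 (F#–G–G#–A–…–F–F#–G), so it sits at fret 13.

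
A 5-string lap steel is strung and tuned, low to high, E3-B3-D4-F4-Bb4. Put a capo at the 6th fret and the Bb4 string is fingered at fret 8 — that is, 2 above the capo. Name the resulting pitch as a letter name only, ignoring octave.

Gb

The capo raises the open Bb4 by 6 semitones to E5; fretting 2 more gives Bb4 + 6 + 2 = Bb4 + 8 semitones, landing on Gb.
(Also written F#.)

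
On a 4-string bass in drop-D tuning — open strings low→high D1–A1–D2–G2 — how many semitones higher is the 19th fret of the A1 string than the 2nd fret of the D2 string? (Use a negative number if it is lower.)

A1 at fret 19 → E3 (MIDI 52); D2 at fret 2 → E2 (MIDI 40).
52 − 40 = 12, so the two pitches are 12 semitones apart.

12 semitones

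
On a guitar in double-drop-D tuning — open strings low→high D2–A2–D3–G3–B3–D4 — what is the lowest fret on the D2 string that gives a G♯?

From D2, count semitones up the chromatic scale until reaching G♯: D–D#–E–F–F#–G–G# — 6 steps.

6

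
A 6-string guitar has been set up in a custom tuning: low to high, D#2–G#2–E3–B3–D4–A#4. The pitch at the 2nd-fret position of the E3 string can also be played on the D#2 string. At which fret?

Fret 2 on E3 is MIDI 52 + 2 = 54 (F#3). On the D#2 string (open MIDI 39), that pitch is 54 − 39 = fret 15.

15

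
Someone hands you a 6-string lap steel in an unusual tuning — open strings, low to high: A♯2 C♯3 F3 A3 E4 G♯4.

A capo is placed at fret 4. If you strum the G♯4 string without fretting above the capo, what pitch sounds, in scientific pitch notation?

The capo raises the open G♯4 by 4 semitones to C5; fretting 0 more gives G♯4 + 4 + 0 = G♯4 + 4 semitones = C5.

C5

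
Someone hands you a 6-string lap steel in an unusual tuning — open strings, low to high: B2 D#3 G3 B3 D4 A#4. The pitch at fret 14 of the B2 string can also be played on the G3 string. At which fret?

Fret 14 on B2 is MIDI 47 + 14 = 61 (C#4). On the G3 string (open MIDI 55), that pitch is 61 − 55 = fret 6.

6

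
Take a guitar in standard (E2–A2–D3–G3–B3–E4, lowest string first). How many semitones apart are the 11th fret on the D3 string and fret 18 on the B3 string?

D3 at fret 11 → C#4 (MIDI 61); B3 at fret 18 → F5 (MIDI 77).
61 − 77 = -16, so the two pitches are 16 semitones apart, with F5 the higher.

16 semitones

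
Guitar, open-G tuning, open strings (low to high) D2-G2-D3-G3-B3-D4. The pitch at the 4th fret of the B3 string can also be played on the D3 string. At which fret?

Fret 4 on B3 is MIDI 59 + 4 = 63 (D#4). On the D3 string (open MIDI 50), that pitch is 63 − 50 = fret 13.

13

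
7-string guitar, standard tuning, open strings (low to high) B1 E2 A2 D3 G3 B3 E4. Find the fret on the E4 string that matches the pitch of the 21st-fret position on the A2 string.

Fret 21 on A2 is MIDI 45 + 21 = 66 (F♯4). On the E4 string (open MIDI 64), that pitch is 66 − 64 = fret 2.

2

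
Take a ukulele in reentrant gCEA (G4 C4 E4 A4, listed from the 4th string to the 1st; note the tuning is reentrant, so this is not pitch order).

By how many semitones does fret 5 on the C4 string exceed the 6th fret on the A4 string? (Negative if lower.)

-10 semitones

C4 at fret 5 → F4 (MIDI 65); A4 at fret 6 → D#5 (MIDI 75).
65 − 75 = -10, so the two pitches are 10 semitones apart.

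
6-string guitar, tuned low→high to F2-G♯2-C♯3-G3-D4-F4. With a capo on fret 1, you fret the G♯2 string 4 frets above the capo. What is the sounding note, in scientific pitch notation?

C♯3

The capo raises the open G♯2 by 1 semitone to A2; fretting 4 more gives G♯2 + 1 + 4 = G♯2 + 5 semitones = C♯3.
(Also written D♭.)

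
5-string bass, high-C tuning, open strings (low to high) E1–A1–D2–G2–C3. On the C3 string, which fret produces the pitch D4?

14

D4 is 14 semitones above the open C3 (C–C#–D–D#–…–C–C#–D), so it sits at fret 14.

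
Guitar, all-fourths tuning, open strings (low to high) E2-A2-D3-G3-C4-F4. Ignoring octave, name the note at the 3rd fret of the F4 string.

G#

Each fret is one semitone, so F4 + 3 = G#.
(Equivalently spelled Ab.)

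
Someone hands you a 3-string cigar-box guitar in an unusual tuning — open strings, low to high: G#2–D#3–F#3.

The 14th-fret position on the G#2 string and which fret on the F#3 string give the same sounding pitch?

4

Fret 14 on G#2 is MIDI 44 + 14 = 58 (A#3). On the F#3 string (open MIDI 54), that pitch is 58 − 54 = fret 4.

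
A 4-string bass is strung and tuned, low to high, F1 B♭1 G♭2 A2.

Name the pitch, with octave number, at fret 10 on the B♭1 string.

A♭2

Each fret is one semitone, so B♭1 + 10 = A♭2.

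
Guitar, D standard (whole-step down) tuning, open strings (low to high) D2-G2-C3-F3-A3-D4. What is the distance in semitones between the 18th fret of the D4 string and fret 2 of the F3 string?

D4 at fret 18 → G♯5 (MIDI 80); F3 at fret 2 → G3 (MIDI 55).
80 − 55 = 25, so the two pitches are 25 semitones apart, with G♯5 the higher.

25 semitones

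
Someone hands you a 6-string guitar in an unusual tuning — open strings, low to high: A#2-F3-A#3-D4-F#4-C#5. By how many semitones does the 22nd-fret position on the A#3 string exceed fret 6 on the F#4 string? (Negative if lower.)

8 semitones

A#3 at fret 22 → G#5 (MIDI 80); F#4 at fret 6 → C5 (MIDI 72).
80 − 72 = 8, so the two pitches are 8 semitones apart.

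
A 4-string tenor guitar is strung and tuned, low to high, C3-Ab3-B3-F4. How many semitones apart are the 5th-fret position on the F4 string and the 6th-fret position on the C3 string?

F4 at fret 5 → Bb4 (MIDI 70); C3 at fret 6 → Gb3 (MIDI 54).
70 − 54 = 16, so the two pitches are 16 semitones apart, with Bb4 the higher.

16 semitones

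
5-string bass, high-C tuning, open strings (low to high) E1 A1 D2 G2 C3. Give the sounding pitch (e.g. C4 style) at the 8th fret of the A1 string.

A1 is MIDI 33. Adding 8 gives 41, which is F2.

F2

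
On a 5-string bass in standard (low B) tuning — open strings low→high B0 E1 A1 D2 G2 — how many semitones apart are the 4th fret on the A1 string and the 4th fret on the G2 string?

A1 at fret 4 → C#2 (MIDI 37); G2 at fret 4 → B2 (MIDI 47).
37 − 47 = -10, so the two pitches are 10 semitones apart, with B2 the higher.

10 semitones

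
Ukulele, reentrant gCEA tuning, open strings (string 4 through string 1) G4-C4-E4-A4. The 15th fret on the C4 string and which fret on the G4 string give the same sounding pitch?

Fret 15 on C4 is MIDI 60 + 15 = 75 (D#5). On the G4 string (open MIDI 67), that pitch is 75 − 67 = fret 8.

8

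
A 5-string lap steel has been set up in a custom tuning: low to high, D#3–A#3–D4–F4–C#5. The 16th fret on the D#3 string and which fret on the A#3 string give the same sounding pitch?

9

Fret 16 on D#3 is MIDI 51 + 16 = 67 (G4). On the A#3 string (open MIDI 58), that pitch is 67 − 58 = fret 9.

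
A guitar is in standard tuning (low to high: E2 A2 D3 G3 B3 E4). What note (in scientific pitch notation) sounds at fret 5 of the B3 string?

E4

Each fret is one semitone, so B3 + 5 = E4.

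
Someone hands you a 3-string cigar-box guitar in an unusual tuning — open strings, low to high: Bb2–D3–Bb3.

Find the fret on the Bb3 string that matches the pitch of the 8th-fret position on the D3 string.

Fret 8 on D3 is MIDI 50 + 8 = 58 (Bb3). On the Bb3 string (open MIDI 58), that pitch is 58 − 58 = fret 0.

0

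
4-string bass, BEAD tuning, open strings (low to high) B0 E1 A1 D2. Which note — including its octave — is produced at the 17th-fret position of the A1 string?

D3

The open A1 string plus 17 semitones: A–A#–B–C–…–C–C#–D.
The walk passes from B into C 2 times, so the octave number goes from 1 to 3.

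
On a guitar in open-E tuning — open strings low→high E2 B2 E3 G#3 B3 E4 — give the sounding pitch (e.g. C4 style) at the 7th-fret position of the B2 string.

F#3

Each fret is one semitone, so B2 + 7 = F#3.
(Equivalently spelled Gb3.)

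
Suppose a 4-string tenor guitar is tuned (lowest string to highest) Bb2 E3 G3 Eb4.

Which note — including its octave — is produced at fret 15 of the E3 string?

The open E3 string plus 15 semitones: E–F–Gb–G–…–F–Gb–G.
The walk passes from B into C once, so the octave number goes from 3 to 4.

G4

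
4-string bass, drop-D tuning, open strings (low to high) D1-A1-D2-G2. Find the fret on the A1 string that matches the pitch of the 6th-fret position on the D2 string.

11

Fret 6 on D2 is MIDI 38 + 6 = 44 (G#2). On the A1 string (open MIDI 33), that pitch is 44 − 33 = fret 11.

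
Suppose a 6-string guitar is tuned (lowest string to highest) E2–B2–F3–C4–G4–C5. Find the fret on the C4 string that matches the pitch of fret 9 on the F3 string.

2

Fret 9 on F3 is MIDI 53 + 9 = 62 (D4). On the C4 string (open MIDI 60), that pitch is 62 − 60 = fret 2.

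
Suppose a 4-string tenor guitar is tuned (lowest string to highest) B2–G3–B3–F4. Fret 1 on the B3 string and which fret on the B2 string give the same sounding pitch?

13

B3 at fret 1 is B3 + 1 semitone = C4.
The open B2 string is 12 semitones below the open B3, so the same pitch on the B2 string lies at fret 1 + 12 = 13.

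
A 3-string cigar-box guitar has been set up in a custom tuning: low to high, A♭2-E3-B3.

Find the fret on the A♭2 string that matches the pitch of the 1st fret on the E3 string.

Fret 1 on E3 is MIDI 52 + 1 = 53 (F3). On the A♭2 string (open MIDI 44), that pitch is 53 − 44 = fret 9.

9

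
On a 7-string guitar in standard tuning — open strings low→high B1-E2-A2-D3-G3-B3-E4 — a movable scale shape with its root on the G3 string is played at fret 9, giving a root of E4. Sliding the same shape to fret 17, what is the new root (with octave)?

C5

Moving from fret 9 to fret 17 shifts the root by 8 semitones.
E4 up 8 semitones is C5.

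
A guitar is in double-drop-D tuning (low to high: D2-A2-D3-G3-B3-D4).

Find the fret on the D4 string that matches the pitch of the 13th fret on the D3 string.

1

D3 at fret 13 is D3 + 13 semitones = D#4.
The open D4 string is 12 semitones above the open D3, so the same pitch on the D4 string lies at fret 13 − 12 = 1.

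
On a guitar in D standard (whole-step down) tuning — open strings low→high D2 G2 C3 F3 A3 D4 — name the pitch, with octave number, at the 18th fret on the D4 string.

Each fret is one semitone, so D4 + 18 = G#5.
(Equivalently spelled Ab5.)

G#5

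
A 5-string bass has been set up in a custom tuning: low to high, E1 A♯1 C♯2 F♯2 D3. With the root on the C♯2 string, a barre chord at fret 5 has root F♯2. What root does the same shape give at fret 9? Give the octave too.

Moving from fret 5 to fret 9 shifts the root by 4 semitones.
F♯2 up 4 semitones is A♯2.

A♯2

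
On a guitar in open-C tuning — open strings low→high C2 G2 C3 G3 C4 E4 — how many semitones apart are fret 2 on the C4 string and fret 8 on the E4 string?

10 semitones

C4 at fret 2 → D4 (MIDI 62); E4 at fret 8 → C5 (MIDI 72).
62 − 72 = -10, so the two pitches are 10 semitones apart, with C5 the higher.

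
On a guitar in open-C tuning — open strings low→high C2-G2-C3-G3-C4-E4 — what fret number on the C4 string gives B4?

11

B4 is 11 semitones above the open C4 (C–C#–D–D#–…–A–A#–B), so it sits at fret 11.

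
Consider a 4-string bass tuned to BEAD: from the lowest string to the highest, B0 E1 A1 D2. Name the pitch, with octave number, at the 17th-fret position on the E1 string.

A2

Each fret is one semitone, so E1 + 17 = A2.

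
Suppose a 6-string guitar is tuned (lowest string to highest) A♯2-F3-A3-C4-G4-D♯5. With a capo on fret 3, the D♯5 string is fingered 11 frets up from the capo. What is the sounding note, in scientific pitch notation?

The capo raises the open D♯5 by 3 semitones to F♯5; fretting 11 more gives D♯5 + 3 + 11 = D♯5 + 14 semitones = F6.

F6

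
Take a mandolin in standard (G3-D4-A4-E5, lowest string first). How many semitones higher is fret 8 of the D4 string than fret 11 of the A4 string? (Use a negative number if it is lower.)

-10 semitones

D4 at fret 8 → A#4 (MIDI 70); A4 at fret 11 → G#5 (MIDI 80).
70 − 80 = -10, so the two pitches are 10 semitones apart.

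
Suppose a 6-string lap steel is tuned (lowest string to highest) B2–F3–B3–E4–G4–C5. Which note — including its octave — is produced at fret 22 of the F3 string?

The open F3 string plus 22 semitones: F–F#–G–G#–…–C#–D–D#.
The walk passes from B into C 2 times, so the octave number goes from 3 to 5.

D#5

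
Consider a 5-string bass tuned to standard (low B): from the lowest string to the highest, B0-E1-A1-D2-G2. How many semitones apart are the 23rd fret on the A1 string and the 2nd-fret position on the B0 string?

A1 at fret 23 → G#3 (MIDI 56); B0 at fret 2 → C#1 (MIDI 25).
56 − 25 = 31, so the two pitches are 31 semitones apart, with G#3 the higher.

31 semitones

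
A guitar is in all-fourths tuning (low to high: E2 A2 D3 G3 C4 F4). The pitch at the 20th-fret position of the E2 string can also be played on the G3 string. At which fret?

5

Fret 20 on E2 is MIDI 40 + 20 = 60 (C4). On the G3 string (open MIDI 55), that pitch is 60 − 55 = fret 5.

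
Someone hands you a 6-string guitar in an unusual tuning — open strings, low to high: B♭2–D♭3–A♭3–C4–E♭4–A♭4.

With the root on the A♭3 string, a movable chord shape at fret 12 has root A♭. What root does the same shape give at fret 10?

Moving from fret 12 to fret 10 shifts the root by -2 semitones.
A♭ down 2 semitones is G♭.

G♭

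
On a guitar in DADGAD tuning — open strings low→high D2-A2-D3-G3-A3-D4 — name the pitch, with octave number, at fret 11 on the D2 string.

C#3

The open D2 string plus 11 semitones: D–D#–E–F–…–B–C–C#.
The walk passes from B into C once, so the octave number goes from 2 to 3.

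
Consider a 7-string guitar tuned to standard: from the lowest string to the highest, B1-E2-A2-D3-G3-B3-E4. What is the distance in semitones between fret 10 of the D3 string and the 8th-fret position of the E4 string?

D3 at fret 10 → C4 (MIDI 60); E4 at fret 8 → C5 (MIDI 72).
60 − 72 = -12, so the two pitches are 12 semitones apart, with C5 the higher.

12 semitones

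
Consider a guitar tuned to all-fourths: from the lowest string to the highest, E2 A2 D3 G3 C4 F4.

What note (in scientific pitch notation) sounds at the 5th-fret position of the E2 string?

E2 is MIDI 40. Adding 5 gives 45, which is A2.

A2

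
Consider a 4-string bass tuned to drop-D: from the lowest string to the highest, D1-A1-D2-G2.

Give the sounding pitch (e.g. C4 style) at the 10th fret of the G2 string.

F3

G2 is MIDI 43. Adding 10 gives 53, which is F3.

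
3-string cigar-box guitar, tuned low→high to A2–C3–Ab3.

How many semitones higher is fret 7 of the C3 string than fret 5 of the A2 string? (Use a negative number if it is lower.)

C3 at fret 7 → G3 (MIDI 55); A2 at fret 5 → D3 (MIDI 50).
55 − 50 = 5, so the two pitches are 5 semitones apart.

5 semitones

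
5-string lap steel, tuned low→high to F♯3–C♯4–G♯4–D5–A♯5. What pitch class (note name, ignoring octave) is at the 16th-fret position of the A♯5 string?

D

Each fret is one semitone, so A♯5 + 16 = D.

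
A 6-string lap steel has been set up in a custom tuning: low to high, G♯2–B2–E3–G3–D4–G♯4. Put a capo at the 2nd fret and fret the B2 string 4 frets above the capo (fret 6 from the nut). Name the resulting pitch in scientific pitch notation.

The capo raises the open B2 by 2 semitones to C♯3; fretting 4 more gives B2 + 2 + 4 = B2 + 6 semitones = F3.

F3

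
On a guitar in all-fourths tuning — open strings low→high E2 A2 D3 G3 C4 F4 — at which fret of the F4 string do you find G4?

2

G4 is 2 semitones above the open F4 (F–F#–G), so it sits at fret 2.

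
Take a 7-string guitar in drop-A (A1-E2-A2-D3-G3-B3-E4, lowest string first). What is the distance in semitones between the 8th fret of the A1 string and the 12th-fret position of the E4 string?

35 semitones

A1 at fret 8 → F2 (MIDI 41); E4 at fret 12 → E5 (MIDI 76).
41 − 76 = -35, so the two pitches are 35 semitones apart, with E5 the higher.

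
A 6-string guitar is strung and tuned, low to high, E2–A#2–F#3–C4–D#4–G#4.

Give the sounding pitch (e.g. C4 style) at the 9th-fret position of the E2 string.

The open E2 string plus 9 semitones: E–F–F#–G–G#–A–A#–B–C–C#.
The walk passes from B into C once, so the octave number goes from 2 to 3.

C#3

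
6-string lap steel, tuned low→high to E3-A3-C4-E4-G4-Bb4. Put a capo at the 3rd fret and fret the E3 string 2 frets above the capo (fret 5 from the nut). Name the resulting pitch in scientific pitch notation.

The capo raises the open E3 by 3 semitones to G3; fretting 2 more gives E3 + 3 + 2 = E3 + 5 semitones = A3.

A3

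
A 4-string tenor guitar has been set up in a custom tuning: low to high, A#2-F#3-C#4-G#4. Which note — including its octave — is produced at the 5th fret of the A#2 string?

A#2 is MIDI 46. Adding 5 gives 51, which is D#3.
(Equivalently spelled Eb3.)

D#3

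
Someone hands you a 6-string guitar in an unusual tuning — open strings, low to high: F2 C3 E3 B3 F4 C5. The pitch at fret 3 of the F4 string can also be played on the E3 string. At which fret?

Fret 3 on F4 is MIDI 65 + 3 = 68 (G#4). On the E3 string (open MIDI 52), that pitch is 68 − 52 = fret 16.

16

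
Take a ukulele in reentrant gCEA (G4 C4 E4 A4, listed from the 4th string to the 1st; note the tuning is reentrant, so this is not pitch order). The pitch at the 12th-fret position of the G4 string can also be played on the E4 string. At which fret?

Fret 12 on G4 is MIDI 67 + 12 = 79 (G5). On the E4 string (open MIDI 64), that pitch is 79 − 64 = fret 15.

15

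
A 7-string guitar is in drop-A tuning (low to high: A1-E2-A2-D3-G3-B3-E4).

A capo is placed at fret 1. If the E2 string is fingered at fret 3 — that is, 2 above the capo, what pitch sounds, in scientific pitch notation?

The capo raises the open E2 by 1 semitone to F2; fretting 2 more gives E2 + 1 + 2 = E2 + 3 semitones = G2.

G2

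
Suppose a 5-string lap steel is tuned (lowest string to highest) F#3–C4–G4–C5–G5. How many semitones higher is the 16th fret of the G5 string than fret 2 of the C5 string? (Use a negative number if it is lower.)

21 semitones

G5 at fret 16 → B6 (MIDI 95); C5 at fret 2 → D5 (MIDI 74).
95 − 74 = 21, so the two pitches are 21 semitones apart.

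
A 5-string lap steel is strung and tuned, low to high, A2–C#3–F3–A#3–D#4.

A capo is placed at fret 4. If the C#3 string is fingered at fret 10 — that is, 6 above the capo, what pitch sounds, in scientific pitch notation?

The capo raises the open C#3 by 4 semitones to F3; fretting 6 more gives C#3 + 4 + 6 = C#3 + 10 semitones = B3.

B3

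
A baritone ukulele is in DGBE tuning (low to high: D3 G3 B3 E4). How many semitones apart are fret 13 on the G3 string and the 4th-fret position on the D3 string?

14 semitones

G3 at fret 13 → G#4 (MIDI 68); D3 at fret 4 → F#3 (MIDI 54).
68 − 54 = 14, so the two pitches are 14 semitones apart, with G#4 the higher.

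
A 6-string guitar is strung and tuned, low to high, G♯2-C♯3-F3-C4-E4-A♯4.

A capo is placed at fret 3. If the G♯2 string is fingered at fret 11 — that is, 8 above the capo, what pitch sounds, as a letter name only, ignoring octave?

The capo raises the open G♯2 by 3 semitones to B2; fretting 8 more gives G♯2 + 3 + 8 = G♯2 + 11 semitones, landing on G.

G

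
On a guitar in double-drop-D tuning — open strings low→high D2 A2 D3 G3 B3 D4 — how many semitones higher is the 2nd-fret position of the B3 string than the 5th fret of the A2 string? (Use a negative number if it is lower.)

B3 at fret 2 → C#4 (MIDI 61); A2 at fret 5 → D3 (MIDI 50).
61 − 50 = 11, so the two pitches are 11 semitones apart.

11 semitones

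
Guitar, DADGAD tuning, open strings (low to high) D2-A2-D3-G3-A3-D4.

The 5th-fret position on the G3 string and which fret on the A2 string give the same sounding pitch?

15

Fret 5 on G3 is MIDI 55 + 5 = 60 (C4). On the A2 string (open MIDI 45), that pitch is 60 − 45 = fret 15.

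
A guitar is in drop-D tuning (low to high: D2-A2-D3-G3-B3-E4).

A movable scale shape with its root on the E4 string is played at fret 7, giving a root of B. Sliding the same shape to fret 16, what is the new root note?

G#

Moving from fret 7 to fret 16 shifts the root by 9 semitones.
B up 9 semitones is G#.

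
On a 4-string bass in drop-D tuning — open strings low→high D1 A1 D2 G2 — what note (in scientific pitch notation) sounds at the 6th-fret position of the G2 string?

The open G2 string plus 6 semitones: G–G#–A–A#–B–C–C#.
The walk passes from B into C once, so the octave number goes from 2 to 3.
(Equivalently spelled D♭3.)

C♯3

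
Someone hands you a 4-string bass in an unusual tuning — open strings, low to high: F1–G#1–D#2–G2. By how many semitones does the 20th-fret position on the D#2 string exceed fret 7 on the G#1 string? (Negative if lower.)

D#2 at fret 20 → B3 (MIDI 59); G#1 at fret 7 → D#2 (MIDI 39).
59 − 39 = 20, so the two pitches are 20 semitones apart.

20 semitones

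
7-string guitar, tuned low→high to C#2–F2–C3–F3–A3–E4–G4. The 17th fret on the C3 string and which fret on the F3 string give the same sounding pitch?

12

C3 at fret 17 is C3 + 17 semitones = F4.
The open F3 string is 5 semitones above the open C3, so the same pitch on the F3 string lies at fret 17 − 5 = 12.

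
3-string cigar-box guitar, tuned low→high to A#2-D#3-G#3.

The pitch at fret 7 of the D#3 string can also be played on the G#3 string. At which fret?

D#3 at fret 7 is D#3 + 7 semitones = A#3.
The open G#3 string is 5 semitones above the open D#3, so the same pitch on the G#3 string lies at fret 7 − 5 = 2.

2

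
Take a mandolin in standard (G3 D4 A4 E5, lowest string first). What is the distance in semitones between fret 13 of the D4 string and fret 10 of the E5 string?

D4 at fret 13 → D#5 (MIDI 75); E5 at fret 10 → D6 (MIDI 86).
75 − 86 = -11, so the two pitches are 11 semitones apart, with D6 the higher.

11 semitones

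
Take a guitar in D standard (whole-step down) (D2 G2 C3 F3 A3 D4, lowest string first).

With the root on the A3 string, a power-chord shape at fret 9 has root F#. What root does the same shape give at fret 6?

Moving from fret 9 to fret 6 shifts the root by -3 semitones.
F# down 3 semitones is D#.

D#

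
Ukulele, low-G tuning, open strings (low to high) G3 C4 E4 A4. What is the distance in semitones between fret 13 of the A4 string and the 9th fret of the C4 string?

13 semitones

A4 at fret 13 → A♯5 (MIDI 82); C4 at fret 9 → A4 (MIDI 69).
82 − 69 = 13, so the two pitches are 13 semitones apart, with A♯5 the higher.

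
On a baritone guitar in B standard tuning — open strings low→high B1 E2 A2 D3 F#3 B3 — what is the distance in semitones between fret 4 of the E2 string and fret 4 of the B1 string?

5 semitones

E2 at fret 4 → G#2 (MIDI 44); B1 at fret 4 → D#2 (MIDI 39).
44 − 39 = 5, so the two pitches are 5 semitones apart, with G#2 the higher.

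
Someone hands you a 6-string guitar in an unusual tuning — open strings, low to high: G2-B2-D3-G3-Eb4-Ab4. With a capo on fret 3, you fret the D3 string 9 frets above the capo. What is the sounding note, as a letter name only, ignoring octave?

The capo raises the open D3 by 3 semitones to F3; fretting 9 more gives D3 + 3 + 9 = D3 + 12 semitones, landing on D.

D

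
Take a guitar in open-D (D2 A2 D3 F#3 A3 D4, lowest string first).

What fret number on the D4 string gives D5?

D5 is 12 semitones above the open D4 (D–D#–E–F–…–C–C#–D), so it sits at fret 12.

12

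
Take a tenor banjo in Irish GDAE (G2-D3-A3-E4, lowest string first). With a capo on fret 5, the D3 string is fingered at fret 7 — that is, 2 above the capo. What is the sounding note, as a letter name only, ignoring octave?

The capo raises the open D3 by 5 semitones to G3; fretting 2 more gives D3 + 5 + 2 = D3 + 7 semitones, landing on A.

A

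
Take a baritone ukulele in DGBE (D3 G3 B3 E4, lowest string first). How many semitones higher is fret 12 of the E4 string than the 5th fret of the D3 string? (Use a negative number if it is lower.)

E4 at fret 12 → E5 (MIDI 76); D3 at fret 5 → G3 (MIDI 55).
76 − 55 = 21, so the two pitches are 21 semitones apart.

21 semitones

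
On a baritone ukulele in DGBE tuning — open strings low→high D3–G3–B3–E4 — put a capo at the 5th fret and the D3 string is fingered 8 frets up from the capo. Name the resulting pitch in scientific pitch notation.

The capo raises the open D3 by 5 semitones to G3; fretting 8 more gives D3 + 5 + 8 = D3 + 13 semitones = D#4.

D#4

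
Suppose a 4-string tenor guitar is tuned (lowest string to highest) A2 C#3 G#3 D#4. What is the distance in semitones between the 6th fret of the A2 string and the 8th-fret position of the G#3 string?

A2 at fret 6 → D#3 (MIDI 51); G#3 at fret 8 → E4 (MIDI 64).
51 − 64 = -13, so the two pitches are 13 semitones apart, with E4 the higher.

13 semitones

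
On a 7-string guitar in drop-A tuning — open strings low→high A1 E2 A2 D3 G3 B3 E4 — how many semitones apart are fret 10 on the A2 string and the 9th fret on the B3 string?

A2 at fret 10 → G3 (MIDI 55); B3 at fret 9 → G#4 (MIDI 68).
55 − 68 = -13, so the two pitches are 13 semitones apart, with G#4 the higher.

13 semitones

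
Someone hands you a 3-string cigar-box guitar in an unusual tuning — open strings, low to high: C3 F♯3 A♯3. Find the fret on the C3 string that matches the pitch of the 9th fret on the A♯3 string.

Fret 9 on A♯3 is MIDI 58 + 9 = 67 (G4). On the C3 string (open MIDI 48), that pitch is 67 − 48 = fret 19.

19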